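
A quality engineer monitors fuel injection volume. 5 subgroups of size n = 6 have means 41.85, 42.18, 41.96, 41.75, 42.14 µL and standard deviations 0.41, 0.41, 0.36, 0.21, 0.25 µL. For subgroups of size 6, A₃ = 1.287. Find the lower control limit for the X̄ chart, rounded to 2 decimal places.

X̄̄ = (41.85 + 42.18 + 41.96 + 41.75 + 42.14) / 5 = 41.9760
s̄ = (0.41 + 0.41 + 0.36 + 0.21 + 0.25) / 5 = 0.3280
LCL = X̄̄ − A₃·s̄ = 41.9760 − 1.287 × 0.3280 = 41.5539

41.55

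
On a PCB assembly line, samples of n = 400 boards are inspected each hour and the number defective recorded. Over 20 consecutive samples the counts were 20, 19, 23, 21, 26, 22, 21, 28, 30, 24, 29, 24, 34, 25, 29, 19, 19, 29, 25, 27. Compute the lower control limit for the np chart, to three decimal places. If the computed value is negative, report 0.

p̄ = Σdᵢ / (k·n) = 494 / (20 × 400) = 0.06175
LCL = np̄ − 3·√(np̄(1−p̄)) = 24.7000 − 3 × 4.8140 = 10.2579

10.258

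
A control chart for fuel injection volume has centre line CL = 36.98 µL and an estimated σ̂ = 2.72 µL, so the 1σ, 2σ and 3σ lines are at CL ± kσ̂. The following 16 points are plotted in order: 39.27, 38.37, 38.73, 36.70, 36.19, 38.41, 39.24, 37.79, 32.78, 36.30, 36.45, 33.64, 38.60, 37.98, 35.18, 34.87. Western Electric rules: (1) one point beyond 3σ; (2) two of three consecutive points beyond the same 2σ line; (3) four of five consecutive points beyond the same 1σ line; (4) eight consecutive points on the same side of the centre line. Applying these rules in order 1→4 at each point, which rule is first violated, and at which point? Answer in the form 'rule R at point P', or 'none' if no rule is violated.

none

Zone of each point (C = within 1σ̂, B = 1σ̂–2σ̂, A = 2σ̂–3σ̂, * = beyond 3σ̂; sign = side of CL): 1:+C, 2:+C, 3:+C, 4:-C, 5:-C, 6:+C, 7:+C, 8:+C, 9:-B, 10:-C, 11:-C, 12:-B, 13:+C, 14:+C, 15:-C, 16:-C
No rule fires across all 16 points.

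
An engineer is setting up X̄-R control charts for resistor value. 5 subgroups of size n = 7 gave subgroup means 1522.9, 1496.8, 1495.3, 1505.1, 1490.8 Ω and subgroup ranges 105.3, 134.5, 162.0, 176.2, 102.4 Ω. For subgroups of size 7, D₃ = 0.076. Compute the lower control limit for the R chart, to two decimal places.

10.34

R̄ = (105.3 + 134.5 + 162.0 + 176.2 + 102.4) / 5 = 680.4000 / 5 = 136.0800
LCL_R = D₃·R̄ = 0.076 × 136.0800 = 10.3421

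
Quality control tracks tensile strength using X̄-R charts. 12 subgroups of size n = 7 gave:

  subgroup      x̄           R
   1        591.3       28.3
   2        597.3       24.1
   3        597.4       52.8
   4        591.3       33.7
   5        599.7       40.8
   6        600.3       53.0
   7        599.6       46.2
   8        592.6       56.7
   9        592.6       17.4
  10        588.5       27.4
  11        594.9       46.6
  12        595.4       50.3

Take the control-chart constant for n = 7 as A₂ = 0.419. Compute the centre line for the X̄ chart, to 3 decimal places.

X̄̄ = (591.3 + 597.3 + 597.4 + 591.3 + 599.7 + 600.3 + 599.6 + 592.6 + 592.6 + 588.5 + 594.9 + 595.4) / 12 = 7140.9000 / 12 = 595.0750
CL = X̄̄ = 595.0750

595.075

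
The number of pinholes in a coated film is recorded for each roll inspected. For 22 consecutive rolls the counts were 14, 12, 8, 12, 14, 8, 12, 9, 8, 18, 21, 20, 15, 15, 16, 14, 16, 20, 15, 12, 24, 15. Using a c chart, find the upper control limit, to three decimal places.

c̄ = (14 + 12 + 8 + 12 + 14 + 8 + 12 + 9 + 8 + 18 + 21 + 20 + 15 + 15 + 16 + 14 + 16 + 20 + 15 + 12 + 24 + 15) / 22 = 318 / 22 = 14.4545
UCL = c̄ + 3√c̄ = 14.4545 + 3 × √14.4545 = 14.4545 + 3 × 3.8019 = 25.8603

25.860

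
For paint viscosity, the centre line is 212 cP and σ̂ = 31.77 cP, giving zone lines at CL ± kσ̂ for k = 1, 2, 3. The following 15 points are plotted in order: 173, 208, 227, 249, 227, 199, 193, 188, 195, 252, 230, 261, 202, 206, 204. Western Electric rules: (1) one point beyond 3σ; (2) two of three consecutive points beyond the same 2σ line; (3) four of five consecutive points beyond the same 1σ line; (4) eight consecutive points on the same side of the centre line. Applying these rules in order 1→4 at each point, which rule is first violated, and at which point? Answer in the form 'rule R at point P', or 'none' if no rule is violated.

Zone of each point (C = within 1σ̂, B = 1σ̂–2σ̂, A = 2σ̂–3σ̂, * = beyond 3σ̂; sign = side of CL): 1:-B, 2:-C, 3:+C, 4:+B, 5:+C, 6:-C, 7:-C, 8:-C, 9:-C, 10:+B, 11:+C, 12:+B, 13:-C, 14:-C, 15:-C
No rule fires across all 15 points.

none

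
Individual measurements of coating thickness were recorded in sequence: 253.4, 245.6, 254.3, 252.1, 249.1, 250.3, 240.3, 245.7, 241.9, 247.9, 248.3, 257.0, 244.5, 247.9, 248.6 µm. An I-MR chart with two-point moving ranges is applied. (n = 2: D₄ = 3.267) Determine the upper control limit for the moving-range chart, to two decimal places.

Moving ranges: 7.8, 8.7, 2.2, 3.0, 1.2, 10.0, 5.4, 3.8, 6.0, 0.4, 8.7, 12.5, 3.4, 0.7; M̄R̄ = 73.8000 / 14 = 5.2714
UCL_MR = D₄·M̄R̄ = 3.267 × 5.2714 = 17.2218

17.22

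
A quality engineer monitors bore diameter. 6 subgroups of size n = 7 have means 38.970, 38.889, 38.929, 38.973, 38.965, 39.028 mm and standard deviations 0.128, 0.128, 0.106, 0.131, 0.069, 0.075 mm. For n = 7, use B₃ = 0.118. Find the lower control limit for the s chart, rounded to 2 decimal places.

0.01

s̄ = (0.128 + 0.128 + 0.106 + 0.131 + 0.069 + 0.075) / 6 = 0.1062
LCL_s = B₃·s̄ = 0.118 × 0.1062 = 0.0125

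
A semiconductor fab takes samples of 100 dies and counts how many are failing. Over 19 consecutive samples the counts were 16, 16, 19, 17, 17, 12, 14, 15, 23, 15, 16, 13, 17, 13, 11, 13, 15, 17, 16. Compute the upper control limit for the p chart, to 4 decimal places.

p̄ = Σdᵢ / (k·n) = 295 / (19 × 100) = 0.15526
UCL = p̄ + 3·√(p̄(1−p̄)/n) = 0.15526 + 3 × √(0.15526×0.84474/100) = 0.15526 + 3 × 0.03622 = 0.26391

0.2639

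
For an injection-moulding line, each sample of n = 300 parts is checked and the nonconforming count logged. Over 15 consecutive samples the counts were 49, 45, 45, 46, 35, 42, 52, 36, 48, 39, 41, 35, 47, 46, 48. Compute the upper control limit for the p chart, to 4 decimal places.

0.2064

p̄ = Σdᵢ / (k·n) = 654 / (15 × 300) = 0.14533
UCL = p̄ + 3·√(p̄(1−p̄)/n) = 0.14533 + 3 × √(0.14533×0.85467/300) = 0.14533 + 3 × 0.02035 = 0.20638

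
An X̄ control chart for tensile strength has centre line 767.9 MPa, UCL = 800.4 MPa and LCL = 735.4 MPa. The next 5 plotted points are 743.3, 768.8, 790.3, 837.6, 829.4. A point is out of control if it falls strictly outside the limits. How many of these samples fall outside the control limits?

Compare each point to [735.4, 800.4]: sample 4 = 837.6 > UCL; sample 5 = 829.4 > UCL.

2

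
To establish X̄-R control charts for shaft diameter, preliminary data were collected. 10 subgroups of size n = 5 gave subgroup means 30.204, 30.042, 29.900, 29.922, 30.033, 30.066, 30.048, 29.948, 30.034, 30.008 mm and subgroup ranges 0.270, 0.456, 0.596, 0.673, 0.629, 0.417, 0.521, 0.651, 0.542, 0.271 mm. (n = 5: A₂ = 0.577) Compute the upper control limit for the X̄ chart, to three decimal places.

30.311

X̄̄ = (30.204 + 30.042 + 29.900 + 29.922 + 30.033 + 30.066 + 30.048 + 29.948 + 30.034 + 30.008) / 10 = 300.2050 / 10 = 30.0205
R̄ = (0.270 + 0.456 + 0.596 + 0.673 + 0.629 + 0.417 + 0.521 + 0.651 + 0.542 + 0.271) / 10 = 5.0260 / 10 = 0.5026
UCL = X̄̄ + A₂·R̄ = 30.0205 + 0.577 × 0.5026 = 30.3105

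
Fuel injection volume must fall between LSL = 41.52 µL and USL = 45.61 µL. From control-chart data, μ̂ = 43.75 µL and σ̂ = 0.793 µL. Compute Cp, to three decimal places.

0.860

Cp = (USL − LSL) / (6σ̂) = (45.61 − 41.52) / (6 × 0.793) = 4.0900 / 4.7580 = 0.8596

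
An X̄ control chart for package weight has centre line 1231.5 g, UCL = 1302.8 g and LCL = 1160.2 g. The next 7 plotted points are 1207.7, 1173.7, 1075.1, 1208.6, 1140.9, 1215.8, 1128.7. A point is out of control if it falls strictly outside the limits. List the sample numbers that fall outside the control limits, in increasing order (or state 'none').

Compare each point to [1160.2, 1302.8]: sample 3 = 1075.1 < LCL; sample 5 = 1140.9 < LCL; sample 7 = 1128.7 < LCL.

3, 5, 7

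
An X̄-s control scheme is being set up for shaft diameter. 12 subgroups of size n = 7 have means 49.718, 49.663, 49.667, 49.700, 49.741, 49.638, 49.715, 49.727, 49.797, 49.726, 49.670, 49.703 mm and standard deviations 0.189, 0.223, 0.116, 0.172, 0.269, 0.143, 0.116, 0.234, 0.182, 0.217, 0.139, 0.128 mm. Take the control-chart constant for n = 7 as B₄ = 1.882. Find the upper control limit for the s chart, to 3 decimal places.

s̄ = (0.189 + 0.223 + 0.116 + 0.172 + 0.269 + 0.143 + 0.116 + 0.234 + 0.182 + 0.217 + 0.139 + 0.128) / 12 = 0.1773
UCL_s = B₄·s̄ = 1.882 × 0.1773 = 0.3337

0.334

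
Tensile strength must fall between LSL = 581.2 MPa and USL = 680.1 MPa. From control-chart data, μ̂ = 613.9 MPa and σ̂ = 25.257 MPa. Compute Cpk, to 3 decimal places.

Cpu = (USL − μ̂) / (3σ̂) = (680.1 − 613.9) / (3 × 25.257) = 0.8737; Cpl = (μ̂ − LSL) / (3σ̂) = (613.9 − 581.2) / (3 × 25.257) = 0.4316; Cpk = min(Cpu, Cpl) = 0.4316

0.432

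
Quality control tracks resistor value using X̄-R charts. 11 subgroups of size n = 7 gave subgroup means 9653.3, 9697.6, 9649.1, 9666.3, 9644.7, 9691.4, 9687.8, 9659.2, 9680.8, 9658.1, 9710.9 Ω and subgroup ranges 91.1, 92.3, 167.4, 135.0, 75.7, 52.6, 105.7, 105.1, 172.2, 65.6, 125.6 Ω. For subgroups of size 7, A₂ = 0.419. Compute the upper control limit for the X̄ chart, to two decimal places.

9717.92

X̄̄ = (9653.3 + 9697.6 + 9649.1 + 9666.3 + 9644.7 + 9691.4 + 9687.8 + 9659.2 + 9680.8 + 9658.1 + 9710.9) / 11 = 106399.2000 / 11 = 9672.6545
R̄ = (91.1 + 92.3 + 167.4 + 135.0 + 75.7 + 52.6 + 105.7 + 105.1 + 172.2 + 65.6 + 125.6) / 11 = 1188.3000 / 11 = 108.0273
UCL = X̄̄ + A₂·R̄ = 9672.6545 + 0.419 × 108.0273 = 9717.9180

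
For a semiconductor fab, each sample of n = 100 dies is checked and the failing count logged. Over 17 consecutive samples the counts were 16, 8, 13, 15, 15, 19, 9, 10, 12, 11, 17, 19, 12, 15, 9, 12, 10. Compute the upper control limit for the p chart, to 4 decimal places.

p̄ = Σdᵢ / (k·n) = 222 / (17 × 100) = 0.13059
UCL = p̄ + 3·√(p̄(1−p̄)/n) = 0.13059 + 3 × √(0.13059×0.86941/100) = 0.13059 + 3 × 0.03369 = 0.23167

0.2317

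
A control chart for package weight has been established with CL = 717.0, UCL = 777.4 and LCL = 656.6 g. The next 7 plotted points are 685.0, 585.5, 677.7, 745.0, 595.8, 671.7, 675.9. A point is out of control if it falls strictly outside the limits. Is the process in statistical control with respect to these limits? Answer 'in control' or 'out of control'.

Compare each point to [656.6, 777.4]: sample 2 = 585.5 < LCL; sample 5 = 595.8 < LCL.

out of control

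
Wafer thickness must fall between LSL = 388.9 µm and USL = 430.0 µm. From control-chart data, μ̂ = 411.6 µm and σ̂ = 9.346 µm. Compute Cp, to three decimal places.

0.733

Cp = (USL − LSL) / (6σ̂) = (430.0 − 388.9) / (6 × 9.346) = 41.1000 / 56.0760 = 0.7329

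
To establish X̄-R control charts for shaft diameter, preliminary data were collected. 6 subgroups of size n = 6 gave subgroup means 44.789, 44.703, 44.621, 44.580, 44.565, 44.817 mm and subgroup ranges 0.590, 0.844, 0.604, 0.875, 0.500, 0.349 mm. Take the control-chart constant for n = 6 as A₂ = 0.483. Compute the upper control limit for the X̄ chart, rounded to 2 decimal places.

X̄̄ = (44.789 + 44.703 + 44.621 + 44.580 + 44.565 + 44.817) / 6 = 268.0750 / 6 = 44.6792
R̄ = (0.590 + 0.844 + 0.604 + 0.875 + 0.500 + 0.349) / 6 = 3.7620 / 6 = 0.6270
UCL = X̄̄ + A₂·R̄ = 44.6792 + 0.483 × 0.6270 = 44.9820

44.98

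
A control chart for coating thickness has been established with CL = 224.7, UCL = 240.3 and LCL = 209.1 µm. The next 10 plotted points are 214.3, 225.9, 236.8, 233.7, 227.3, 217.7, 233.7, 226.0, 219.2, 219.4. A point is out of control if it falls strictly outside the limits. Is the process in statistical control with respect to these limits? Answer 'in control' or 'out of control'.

All 10 points lie within [209.1, 240.3].

in control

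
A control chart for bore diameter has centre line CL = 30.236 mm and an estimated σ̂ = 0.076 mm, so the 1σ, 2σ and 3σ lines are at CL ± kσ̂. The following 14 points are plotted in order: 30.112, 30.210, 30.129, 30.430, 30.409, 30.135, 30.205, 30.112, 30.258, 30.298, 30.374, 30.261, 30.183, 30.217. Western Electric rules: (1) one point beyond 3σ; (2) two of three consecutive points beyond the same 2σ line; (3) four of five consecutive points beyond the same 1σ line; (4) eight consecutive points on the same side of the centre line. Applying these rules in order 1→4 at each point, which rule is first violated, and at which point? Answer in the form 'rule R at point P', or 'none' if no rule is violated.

Zone of each point (C = within 1σ̂, B = 1σ̂–2σ̂, A = 2σ̂–3σ̂, * = beyond 3σ̂; sign = side of CL): 1:-B, 2:-C, 3:-B, 4:+A, 5:+A, 6:-B, 7:-C, 8:-B, 9:+C, 10:+C, 11:+B, 12:+C, 13:-C, 14:-C
Rule 2 (two of three consecutive points beyond the same 2σ limit) is satisfied at point 5.

rule 2 at point 5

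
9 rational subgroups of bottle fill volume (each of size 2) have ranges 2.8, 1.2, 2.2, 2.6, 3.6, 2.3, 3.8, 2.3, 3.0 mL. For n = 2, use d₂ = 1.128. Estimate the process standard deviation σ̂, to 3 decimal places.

2.344

R̄ = (2.8 + 1.2 + 2.2 + 2.6 + 3.6 + 2.3 + 3.8 + 2.3 + 3.0) / 9 = 2.6444
σ̂ = R̄ / d₂ = 2.6444 / 1.128 = 2.3444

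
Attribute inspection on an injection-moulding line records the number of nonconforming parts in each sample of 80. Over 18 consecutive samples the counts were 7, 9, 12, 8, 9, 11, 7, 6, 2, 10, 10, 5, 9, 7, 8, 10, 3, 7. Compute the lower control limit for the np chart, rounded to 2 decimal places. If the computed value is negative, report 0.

p̄ = Σdᵢ / (k·n) = 140 / (18 × 80) = 0.09722
LCL = np̄ − 3·√(np̄(1−p̄)) = 7.7778 − 3 × 2.6498 = -0.1717 → 0 (negative, so LCL = 0)

0.00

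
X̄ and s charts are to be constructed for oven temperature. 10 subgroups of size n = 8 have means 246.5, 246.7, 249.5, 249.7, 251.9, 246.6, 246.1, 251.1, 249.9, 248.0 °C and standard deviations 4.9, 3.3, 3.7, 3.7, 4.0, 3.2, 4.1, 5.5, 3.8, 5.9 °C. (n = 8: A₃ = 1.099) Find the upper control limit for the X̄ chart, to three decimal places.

253.227

X̄̄ = (246.5 + 246.7 + 249.5 + 249.7 + 251.9 + 246.6 + 246.1 + 251.1 + 249.9 + 248.0) / 10 = 248.6000
s̄ = (4.9 + 3.3 + 3.7 + 3.7 + 4.0 + 3.2 + 4.1 + 5.5 + 3.8 + 5.9) / 10 = 4.2100
UCL = X̄̄ + A₃·s̄ = 248.6000 + 1.099 × 4.2100 = 253.2268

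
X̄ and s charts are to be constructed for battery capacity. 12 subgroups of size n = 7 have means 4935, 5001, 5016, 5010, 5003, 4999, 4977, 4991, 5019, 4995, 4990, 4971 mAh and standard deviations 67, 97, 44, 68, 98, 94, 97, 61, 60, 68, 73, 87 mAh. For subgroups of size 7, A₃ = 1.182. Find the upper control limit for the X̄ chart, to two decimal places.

X̄̄ = (4935 + 5001 + 5016 + 5010 + 5003 + 4999 + 4977 + 4991 + 5019 + 4995 + 4990 + 4971) / 12 = 4992.2500
s̄ = (67 + 97 + 44 + 68 + 98 + 94 + 97 + 61 + 60 + 68 + 73 + 87) / 12 = 76.1667
UCL = X̄̄ + A₃·s̄ = 4992.2500 + 1.182 × 76.1667 = 5082.2790

5082.28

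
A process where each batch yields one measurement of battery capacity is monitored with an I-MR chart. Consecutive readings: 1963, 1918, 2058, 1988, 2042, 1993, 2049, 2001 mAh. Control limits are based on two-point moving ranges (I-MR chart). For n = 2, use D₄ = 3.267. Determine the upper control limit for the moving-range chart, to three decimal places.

215.622

Moving ranges: 45, 140, 70, 54, 49, 56, 48; M̄R̄ = 462.0000 / 7 = 66.0000
UCL_MR = D₄·M̄R̄ = 3.267 × 66.0000 = 215.6220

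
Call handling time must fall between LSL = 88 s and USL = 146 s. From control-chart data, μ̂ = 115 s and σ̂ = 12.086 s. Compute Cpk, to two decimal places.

0.74

Cpu = (USL − μ̂) / (3σ̂) = (146 − 115) / (3 × 12.086) = 0.8550; Cpl = (μ̂ − LSL) / (3σ̂) = (115 − 88) / (3 × 12.086) = 0.7447; Cpk = min(Cpu, Cpl) = 0.7447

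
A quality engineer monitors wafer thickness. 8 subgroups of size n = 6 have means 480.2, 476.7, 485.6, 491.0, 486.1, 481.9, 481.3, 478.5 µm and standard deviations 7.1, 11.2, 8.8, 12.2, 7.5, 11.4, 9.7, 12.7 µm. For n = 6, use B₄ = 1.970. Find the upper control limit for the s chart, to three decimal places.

s̄ = (7.1 + 11.2 + 8.8 + 12.2 + 7.5 + 11.4 + 9.7 + 12.7) / 8 = 10.0750
UCL_s = B₄·s̄ = 1.970 × 10.0750 = 19.8477

19.848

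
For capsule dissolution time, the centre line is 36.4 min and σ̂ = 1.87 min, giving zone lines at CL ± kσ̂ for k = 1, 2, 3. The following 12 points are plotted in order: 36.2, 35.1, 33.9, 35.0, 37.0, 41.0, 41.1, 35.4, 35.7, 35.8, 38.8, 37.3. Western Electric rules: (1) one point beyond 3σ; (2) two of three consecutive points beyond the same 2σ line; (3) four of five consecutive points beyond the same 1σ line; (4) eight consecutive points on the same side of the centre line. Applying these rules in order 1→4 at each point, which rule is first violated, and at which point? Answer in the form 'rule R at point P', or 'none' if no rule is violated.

rule 2 at point 7

Zone of each point (C = within 1σ̂, B = 1σ̂–2σ̂, A = 2σ̂–3σ̂, * = beyond 3σ̂; sign = side of CL): 1:-C, 2:-C, 3:-B, 4:-C, 5:+C, 6:+A, 7:+A, 8:-C, 9:-C, 10:-C, 11:+B, 12:+C
Rule 2 (two of three consecutive points beyond the same 2σ limit) is satisfied at point 7.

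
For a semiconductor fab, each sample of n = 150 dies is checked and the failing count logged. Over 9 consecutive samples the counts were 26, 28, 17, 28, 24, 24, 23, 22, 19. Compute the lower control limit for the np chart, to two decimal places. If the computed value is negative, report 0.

10.10

p̄ = Σdᵢ / (k·n) = 211 / (9 × 150) = 0.15630
LCL = np̄ − 3·√(np̄(1−p̄)) = 23.4444 − 3 × 4.4475 = 10.1020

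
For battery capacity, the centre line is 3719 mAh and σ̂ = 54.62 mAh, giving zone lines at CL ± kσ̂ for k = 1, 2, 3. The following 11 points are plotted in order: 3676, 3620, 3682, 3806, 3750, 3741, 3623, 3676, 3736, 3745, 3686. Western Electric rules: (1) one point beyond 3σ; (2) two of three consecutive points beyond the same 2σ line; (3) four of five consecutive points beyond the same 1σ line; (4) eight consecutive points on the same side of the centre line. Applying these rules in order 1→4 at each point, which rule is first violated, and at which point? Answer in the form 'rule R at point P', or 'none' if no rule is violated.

none

Zone of each point (C = within 1σ̂, B = 1σ̂–2σ̂, A = 2σ̂–3σ̂, * = beyond 3σ̂; sign = side of CL): 1:-C, 2:-B, 3:-C, 4:+B, 5:+C, 6:+C, 7:-B, 8:-C, 9:+C, 10:+C, 11:-C
No rule fires across all 11 points.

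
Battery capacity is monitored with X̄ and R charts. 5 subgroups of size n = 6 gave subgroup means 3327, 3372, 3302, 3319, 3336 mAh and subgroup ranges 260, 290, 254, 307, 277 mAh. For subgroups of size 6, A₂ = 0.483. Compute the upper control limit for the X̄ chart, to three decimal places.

X̄̄ = (3327 + 3372 + 3302 + 3319 + 3336) / 5 = 16656.0000 / 5 = 3331.2000
R̄ = (260 + 290 + 254 + 307 + 277) / 5 = 1388.0000 / 5 = 277.6000
UCL = X̄̄ + A₂·R̄ = 3331.2000 + 0.483 × 277.6000 = 3465.2808

3465.281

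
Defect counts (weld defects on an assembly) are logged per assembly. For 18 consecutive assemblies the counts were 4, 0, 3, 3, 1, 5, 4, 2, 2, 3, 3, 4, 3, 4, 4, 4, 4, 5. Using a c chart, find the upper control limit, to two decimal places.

8.61

c̄ = (4 + 0 + 3 + 3 + 1 + 5 + 4 + 2 + 2 + 3 + 3 + 4 + 3 + 4 + 4 + 4 + 4 + 5) / 18 = 58 / 18 = 3.2222
UCL = c̄ + 3√c̄ = 3.2222 + 3 × √3.2222 = 3.2222 + 3 × 1.7951 = 8.6074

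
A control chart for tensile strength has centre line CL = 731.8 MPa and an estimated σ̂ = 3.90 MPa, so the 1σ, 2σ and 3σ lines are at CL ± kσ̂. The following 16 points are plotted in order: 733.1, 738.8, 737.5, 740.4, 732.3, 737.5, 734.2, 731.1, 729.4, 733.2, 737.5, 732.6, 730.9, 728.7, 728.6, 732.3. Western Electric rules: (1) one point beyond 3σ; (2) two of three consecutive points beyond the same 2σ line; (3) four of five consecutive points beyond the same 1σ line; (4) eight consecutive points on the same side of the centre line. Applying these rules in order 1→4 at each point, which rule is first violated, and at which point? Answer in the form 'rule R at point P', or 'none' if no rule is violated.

rule 3 at point 6

Zone of each point (C = within 1σ̂, B = 1σ̂–2σ̂, A = 2σ̂–3σ̂, * = beyond 3σ̂; sign = side of CL): 1:+C, 2:+B, 3:+B, 4:+A, 5:+C, 6:+B, 7:+C, 8:-C, 9:-C, 10:+C, 11:+B, 12:+C, 13:-C, 14:-C, 15:-C, 16:+C
Rule 3 (four of five consecutive points beyond the same 1σ limit) is satisfied at point 6.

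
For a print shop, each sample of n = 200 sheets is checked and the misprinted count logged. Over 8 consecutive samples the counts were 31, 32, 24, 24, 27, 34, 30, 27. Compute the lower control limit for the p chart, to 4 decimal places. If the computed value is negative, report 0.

p̄ = Σdᵢ / (k·n) = 229 / (8 × 200) = 0.14313
LCL = p̄ − 3·√(p̄(1−p̄)/n) = 0.14313 − 3 × 0.02476 = 0.06884

0.0688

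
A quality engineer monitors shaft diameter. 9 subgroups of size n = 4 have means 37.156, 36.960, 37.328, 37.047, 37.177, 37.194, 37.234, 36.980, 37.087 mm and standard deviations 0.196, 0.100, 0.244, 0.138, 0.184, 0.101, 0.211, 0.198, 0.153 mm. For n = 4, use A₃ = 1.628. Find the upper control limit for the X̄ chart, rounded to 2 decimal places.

X̄̄ = (37.156 + 36.960 + 37.328 + 37.047 + 37.177 + 37.194 + 37.234 + 36.980 + 37.087) / 9 = 37.1292
s̄ = (0.196 + 0.100 + 0.244 + 0.138 + 0.184 + 0.101 + 0.211 + 0.198 + 0.153) / 9 = 0.1694
UCL = X̄̄ + A₃·s̄ = 37.1292 + 1.628 × 0.1694 = 37.4051

37.41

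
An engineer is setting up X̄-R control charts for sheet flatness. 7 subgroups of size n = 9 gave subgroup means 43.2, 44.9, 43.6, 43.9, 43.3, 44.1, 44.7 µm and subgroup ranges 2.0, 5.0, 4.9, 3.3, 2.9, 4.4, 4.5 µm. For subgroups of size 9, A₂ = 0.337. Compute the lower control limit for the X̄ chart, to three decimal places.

42.657

X̄̄ = (43.2 + 44.9 + 43.6 + 43.9 + 43.3 + 44.1 + 44.7) / 7 = 307.7000 / 7 = 43.9571
R̄ = (2.0 + 5.0 + 4.9 + 3.3 + 2.9 + 4.4 + 4.5) / 7 = 27.0000 / 7 = 3.8571
LCL = X̄̄ − A₂·R̄ = 43.9571 − 0.337 × 3.8571 = 42.6573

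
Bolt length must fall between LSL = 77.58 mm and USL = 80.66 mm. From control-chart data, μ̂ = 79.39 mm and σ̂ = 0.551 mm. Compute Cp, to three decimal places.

0.932

Cp = (USL − LSL) / (6σ̂) = (80.66 − 77.58) / (6 × 0.551) = 3.0800 / 3.3060 = 0.9316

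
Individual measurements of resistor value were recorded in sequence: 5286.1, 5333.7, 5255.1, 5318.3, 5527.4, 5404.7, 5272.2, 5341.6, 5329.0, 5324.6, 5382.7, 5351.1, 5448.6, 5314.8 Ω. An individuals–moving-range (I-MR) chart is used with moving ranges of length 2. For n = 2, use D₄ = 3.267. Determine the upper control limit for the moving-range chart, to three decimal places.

Moving ranges: 47.6, 78.6, 63.2, 209.1, 122.7, 132.5, 69.4, 12.6, 4.4, 58.1, 31.6, 97.5, 133.8; M̄R̄ = 1061.1000 / 13 = 81.6231
UCL_MR = D₄·M̄R̄ = 3.267 × 81.6231 = 266.6626

266.663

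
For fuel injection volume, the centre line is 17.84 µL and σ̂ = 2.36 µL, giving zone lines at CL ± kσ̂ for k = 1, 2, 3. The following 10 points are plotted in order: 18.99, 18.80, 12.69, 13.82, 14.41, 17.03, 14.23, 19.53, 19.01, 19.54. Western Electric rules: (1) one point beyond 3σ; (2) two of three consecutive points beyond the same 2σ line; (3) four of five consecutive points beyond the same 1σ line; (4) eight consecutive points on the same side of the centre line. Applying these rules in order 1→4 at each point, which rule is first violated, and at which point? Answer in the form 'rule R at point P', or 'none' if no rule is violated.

Zone of each point (C = within 1σ̂, B = 1σ̂–2σ̂, A = 2σ̂–3σ̂, * = beyond 3σ̂; sign = side of CL): 1:+C, 2:+C, 3:-A, 4:-B, 5:-B, 6:-C, 7:-B, 8:+C, 9:+C, 10:+C
Rule 3 (four of five consecutive points beyond the same 1σ limit) is satisfied at point 7.

rule 3 at point 7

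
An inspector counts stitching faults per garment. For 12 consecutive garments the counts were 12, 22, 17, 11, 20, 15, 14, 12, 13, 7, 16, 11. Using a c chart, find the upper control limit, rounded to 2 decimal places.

c̄ = (12 + 22 + 17 + 11 + 20 + 15 + 14 + 12 + 13 + 7 + 16 + 11) / 12 = 170 / 12 = 14.1667
UCL = c̄ + 3√c̄ = 14.1667 + 3 × √14.1667 = 14.1667 + 3 × 3.7639 = 25.4583

25.46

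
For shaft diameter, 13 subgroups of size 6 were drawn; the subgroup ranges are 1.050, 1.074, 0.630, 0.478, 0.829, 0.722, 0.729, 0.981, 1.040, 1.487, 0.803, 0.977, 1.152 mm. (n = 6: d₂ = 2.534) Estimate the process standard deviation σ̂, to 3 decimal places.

0.363

R̄ = (1.050 + 1.074 + 0.630 + 0.478 + 0.829 + 0.722 + 0.729 + 0.981 + 1.040 + 1.487 + 0.803 + 0.977 + 1.152) / 13 = 0.9194
σ̂ = R̄ / d₂ = 0.9194 / 2.534 = 0.3628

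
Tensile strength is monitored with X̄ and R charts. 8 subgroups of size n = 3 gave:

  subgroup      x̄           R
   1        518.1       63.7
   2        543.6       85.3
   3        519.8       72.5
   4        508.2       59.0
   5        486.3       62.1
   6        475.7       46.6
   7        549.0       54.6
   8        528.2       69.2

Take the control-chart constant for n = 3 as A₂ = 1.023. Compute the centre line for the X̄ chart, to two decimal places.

516.11

X̄̄ = (518.1 + 543.6 + 519.8 + 508.2 + 486.3 + 475.7 + 549.0 + 528.2) / 8 = 4128.9000 / 8 = 516.1125
CL = X̄̄ = 516.1125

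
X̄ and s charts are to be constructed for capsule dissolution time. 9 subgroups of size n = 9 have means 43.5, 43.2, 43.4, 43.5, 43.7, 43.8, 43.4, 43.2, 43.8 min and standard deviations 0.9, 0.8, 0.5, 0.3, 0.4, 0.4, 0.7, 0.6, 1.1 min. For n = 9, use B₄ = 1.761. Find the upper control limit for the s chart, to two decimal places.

1.12

s̄ = (0.9 + 0.8 + 0.5 + 0.3 + 0.4 + 0.4 + 0.7 + 0.6 + 1.1) / 9 = 0.6333
UCL_s = B₄·s̄ = 1.761 × 0.6333 = 1.1153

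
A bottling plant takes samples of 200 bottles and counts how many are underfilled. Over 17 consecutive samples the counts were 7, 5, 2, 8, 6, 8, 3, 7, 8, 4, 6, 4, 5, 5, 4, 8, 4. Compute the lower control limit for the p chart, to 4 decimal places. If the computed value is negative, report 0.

0.0000

p̄ = Σdᵢ / (k·n) = 94 / (17 × 200) = 0.02765
LCL = p̄ − 3·√(p̄(1−p̄)/n) = 0.02765 − 3 × 0.01159 = -0.00713 → 0 (negative, so LCL = 0)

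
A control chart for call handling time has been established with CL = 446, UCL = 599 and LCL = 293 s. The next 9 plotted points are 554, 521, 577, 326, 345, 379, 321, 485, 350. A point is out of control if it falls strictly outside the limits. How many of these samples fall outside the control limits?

All 9 points lie within [293, 599].

0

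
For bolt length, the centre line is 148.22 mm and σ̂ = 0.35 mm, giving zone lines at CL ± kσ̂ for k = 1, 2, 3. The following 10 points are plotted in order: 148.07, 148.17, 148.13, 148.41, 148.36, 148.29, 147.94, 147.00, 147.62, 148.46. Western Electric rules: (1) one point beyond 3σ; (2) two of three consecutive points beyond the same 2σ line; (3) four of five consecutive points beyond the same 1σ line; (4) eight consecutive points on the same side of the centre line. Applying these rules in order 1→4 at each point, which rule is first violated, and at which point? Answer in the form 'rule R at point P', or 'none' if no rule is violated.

Zone of each point (C = within 1σ̂, B = 1σ̂–2σ̂, A = 2σ̂–3σ̂, * = beyond 3σ̂; sign = side of CL): 1:-C, 2:-C, 3:-C, 4:+C, 5:+C, 6:+C, 7:-C, 8:-*, 9:-B, 10:+C
Rule 1 (one point beyond the 3σ limits) is satisfied at point 8.

rule 1 at point 8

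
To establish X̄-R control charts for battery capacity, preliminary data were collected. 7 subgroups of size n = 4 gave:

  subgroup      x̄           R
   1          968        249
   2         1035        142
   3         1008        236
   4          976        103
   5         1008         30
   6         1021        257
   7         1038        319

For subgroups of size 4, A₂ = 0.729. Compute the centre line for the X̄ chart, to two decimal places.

1007.71

X̄̄ = (968 + 1035 + 1008 + 976 + 1008 + 1021 + 1038) / 7 = 7054.0000 / 7 = 1007.7143
CL = X̄̄ = 1007.7143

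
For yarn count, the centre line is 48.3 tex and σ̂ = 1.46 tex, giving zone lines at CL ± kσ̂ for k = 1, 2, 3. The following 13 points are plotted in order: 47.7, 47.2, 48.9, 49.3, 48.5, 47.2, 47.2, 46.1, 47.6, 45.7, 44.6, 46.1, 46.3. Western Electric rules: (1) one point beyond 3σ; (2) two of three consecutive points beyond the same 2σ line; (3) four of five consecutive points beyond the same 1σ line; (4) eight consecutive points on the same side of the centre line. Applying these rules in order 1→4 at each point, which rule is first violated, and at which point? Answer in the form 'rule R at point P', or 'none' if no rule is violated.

rule 3 at point 12

Zone of each point (C = within 1σ̂, B = 1σ̂–2σ̂, A = 2σ̂–3σ̂, * = beyond 3σ̂; sign = side of CL): 1:-C, 2:-C, 3:+C, 4:+C, 5:+C, 6:-C, 7:-C, 8:-B, 9:-C, 10:-B, 11:-A, 12:-B, 13:-B
Rule 3 (four of five consecutive points beyond the same 1σ limit) is satisfied at point 12.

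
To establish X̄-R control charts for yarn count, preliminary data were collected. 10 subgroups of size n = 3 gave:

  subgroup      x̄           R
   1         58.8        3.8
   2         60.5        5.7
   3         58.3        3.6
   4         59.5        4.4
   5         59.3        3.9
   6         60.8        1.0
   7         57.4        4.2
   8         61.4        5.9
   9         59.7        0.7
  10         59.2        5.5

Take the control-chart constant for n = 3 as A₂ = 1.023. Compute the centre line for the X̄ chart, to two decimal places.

X̄̄ = (58.8 + 60.5 + 58.3 + 59.5 + 59.3 + 60.8 + 57.4 + 61.4 + 59.7 + 59.2) / 10 = 594.9000 / 10 = 59.4900
CL = X̄̄ = 59.4900

59.49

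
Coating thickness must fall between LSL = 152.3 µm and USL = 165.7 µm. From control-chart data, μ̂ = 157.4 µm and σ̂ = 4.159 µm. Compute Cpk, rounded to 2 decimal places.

0.41

Cpu = (USL − μ̂) / (3σ̂) = (165.7 − 157.4) / (3 × 4.159) = 0.6652; Cpl = (μ̂ − LSL) / (3σ̂) = (157.4 − 152.3) / (3 × 4.159) = 0.4088; Cpk = min(Cpu, Cpl) = 0.4088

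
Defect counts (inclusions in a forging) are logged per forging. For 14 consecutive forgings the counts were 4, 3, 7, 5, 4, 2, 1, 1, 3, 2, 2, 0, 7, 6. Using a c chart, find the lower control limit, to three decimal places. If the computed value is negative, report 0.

0.000

c̄ = (4 + 3 + 7 + 5 + 4 + 2 + 1 + 1 + 3 + 2 + 2 + 0 + 7 + 6) / 14 = 47 / 14 = 3.3571
LCL = c̄ − 3√c̄ = 3.3571 − 3 × 1.8323 = -2.1396 → 0 (cannot be negative)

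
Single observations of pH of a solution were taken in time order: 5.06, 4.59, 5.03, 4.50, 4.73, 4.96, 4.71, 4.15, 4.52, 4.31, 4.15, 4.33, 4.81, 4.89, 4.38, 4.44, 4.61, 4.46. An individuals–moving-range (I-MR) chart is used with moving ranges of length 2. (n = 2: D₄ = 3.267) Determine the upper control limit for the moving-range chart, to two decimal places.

0.98

Moving ranges: 0.47, 0.44, 0.53, 0.23, 0.23, 0.25, 0.56, 0.37, 0.21, 0.16, 0.18, 0.48, 0.08, 0.51, 0.06, 0.17, 0.15; M̄R̄ = 5.0800 / 17 = 0.2988
UCL_MR = D₄·M̄R̄ = 3.267 × 0.2988 = 0.9763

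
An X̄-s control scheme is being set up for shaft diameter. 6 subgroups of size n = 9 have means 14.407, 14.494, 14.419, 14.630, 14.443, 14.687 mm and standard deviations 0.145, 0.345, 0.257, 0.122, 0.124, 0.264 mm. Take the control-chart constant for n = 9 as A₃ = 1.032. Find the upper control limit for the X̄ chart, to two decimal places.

14.73

X̄̄ = (14.407 + 14.494 + 14.419 + 14.630 + 14.443 + 14.687) / 6 = 14.5133
s̄ = (0.145 + 0.345 + 0.257 + 0.122 + 0.124 + 0.264) / 6 = 0.2095
UCL = X̄̄ + A₃·s̄ = 14.5133 + 1.032 × 0.2095 = 14.7295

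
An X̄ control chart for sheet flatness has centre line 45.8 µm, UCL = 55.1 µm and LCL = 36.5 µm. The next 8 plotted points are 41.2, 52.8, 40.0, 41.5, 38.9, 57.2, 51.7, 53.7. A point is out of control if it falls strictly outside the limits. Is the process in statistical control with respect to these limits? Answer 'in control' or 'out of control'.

out of control

Compare each point to [36.5, 55.1]: sample 6 = 57.2 > UCL.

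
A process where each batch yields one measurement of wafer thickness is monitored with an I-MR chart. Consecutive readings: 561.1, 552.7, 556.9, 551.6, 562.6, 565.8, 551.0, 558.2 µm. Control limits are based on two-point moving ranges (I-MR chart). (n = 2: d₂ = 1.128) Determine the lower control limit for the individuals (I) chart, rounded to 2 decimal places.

536.93

X̄ = (561.1 + 552.7 + 556.9 + 551.6 + 562.6 + 565.8 + 551.0 + 558.2) / 8 = 557.4875
Moving ranges: 8.4, 4.2, 5.3, 11.0, 3.2, 14.8, 7.2; M̄R̄ = 54.1000 / 7 = 7.7286
LCL = X̄ − 3·M̄R̄/d₂ = 557.4875 − 3 × 7.7286 / 1.128 = 536.9328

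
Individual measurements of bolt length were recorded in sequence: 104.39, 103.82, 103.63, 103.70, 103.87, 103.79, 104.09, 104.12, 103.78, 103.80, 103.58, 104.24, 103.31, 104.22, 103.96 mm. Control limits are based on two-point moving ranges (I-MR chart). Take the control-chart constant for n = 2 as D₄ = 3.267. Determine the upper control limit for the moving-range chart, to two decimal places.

Moving ranges: 0.57, 0.19, 0.07, 0.17, 0.08, 0.30, 0.03, 0.34, 0.02, 0.22, 0.66, 0.93, 0.91, 0.26; M̄R̄ = 4.7500 / 14 = 0.3393
UCL_MR = D₄·M̄R̄ = 3.267 × 0.3393 = 1.1084

1.11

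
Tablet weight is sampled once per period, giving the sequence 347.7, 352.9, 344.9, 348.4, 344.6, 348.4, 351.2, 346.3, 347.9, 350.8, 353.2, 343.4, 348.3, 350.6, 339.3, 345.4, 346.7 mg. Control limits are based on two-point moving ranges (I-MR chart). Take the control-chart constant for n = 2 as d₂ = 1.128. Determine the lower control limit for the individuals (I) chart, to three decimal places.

335.247

X̄ = (347.7 + 352.9 + 344.9 + 348.4 + 344.6 + 348.4 + 351.2 + 346.3 + 347.9 + 350.8 + 353.2 + 343.4 + 348.3 + 350.6 + 339.3 + 345.4 + 346.7) / 17 = 347.6471
Moving ranges: 5.2, 8.0, 3.5, 3.8, 3.8, 2.8, 4.9, 1.6, 2.9, 2.4, 9.8, 4.9, 2.3, 11.3, 6.1, 1.3; M̄R̄ = 74.6000 / 16 = 4.6625
LCL = X̄ − 3·M̄R̄/d₂ = 347.6471 − 3 × 4.6625 / 1.128 = 335.2468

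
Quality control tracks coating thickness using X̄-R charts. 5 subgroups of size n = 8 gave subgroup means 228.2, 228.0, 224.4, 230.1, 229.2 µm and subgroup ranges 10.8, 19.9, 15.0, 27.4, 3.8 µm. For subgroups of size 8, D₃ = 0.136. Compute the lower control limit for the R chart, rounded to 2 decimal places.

2.09

R̄ = (10.8 + 19.9 + 15.0 + 27.4 + 3.8) / 5 = 76.9000 / 5 = 15.3800
LCL_R = D₃·R̄ = 0.136 × 15.3800 = 2.0917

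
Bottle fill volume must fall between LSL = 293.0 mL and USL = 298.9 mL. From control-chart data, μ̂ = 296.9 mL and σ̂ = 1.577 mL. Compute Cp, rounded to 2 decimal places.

0.62

Cp = (USL − LSL) / (6σ̂) = (298.9 − 293.0) / (6 × 1.577) = 5.9000 / 9.4620 = 0.6235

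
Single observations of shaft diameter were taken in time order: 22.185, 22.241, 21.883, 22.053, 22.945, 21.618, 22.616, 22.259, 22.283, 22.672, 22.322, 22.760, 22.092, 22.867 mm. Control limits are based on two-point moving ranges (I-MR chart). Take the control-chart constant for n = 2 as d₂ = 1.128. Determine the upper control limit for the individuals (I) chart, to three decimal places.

X̄ = (22.185 + 22.241 + 21.883 + 22.053 + 22.945 + 21.618 + 22.616 + 22.259 + 22.283 + 22.672 + 22.322 + 22.760 + 22.092 + 22.867) / 14 = 22.3426
Moving ranges: 0.056, 0.358, 0.170, 0.892, 1.327, 0.998, 0.357, 0.024, 0.389, 0.350, 0.438, 0.668, 0.775; M̄R̄ = 6.8020 / 13 = 0.5232
UCL = X̄ + 3·M̄R̄/d₂ = 22.3426 + 3 × 0.5232 / 1.128 = 23.7341

23.734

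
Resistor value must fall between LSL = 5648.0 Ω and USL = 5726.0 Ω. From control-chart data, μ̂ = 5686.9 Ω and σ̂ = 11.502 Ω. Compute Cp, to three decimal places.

1.130

Cp = (USL − LSL) / (6σ̂) = (5726.0 − 5648.0) / (6 × 11.502) = 78.0000 / 69.0120 = 1.1302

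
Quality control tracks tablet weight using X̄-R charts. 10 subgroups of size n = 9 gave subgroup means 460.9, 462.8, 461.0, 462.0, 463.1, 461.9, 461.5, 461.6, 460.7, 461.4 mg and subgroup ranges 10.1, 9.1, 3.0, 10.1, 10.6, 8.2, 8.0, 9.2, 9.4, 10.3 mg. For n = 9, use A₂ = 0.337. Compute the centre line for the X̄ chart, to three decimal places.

461.690

X̄̄ = (460.9 + 462.8 + 461.0 + 462.0 + 463.1 + 461.9 + 461.5 + 461.6 + 460.7 + 461.4) / 10 = 4616.9000 / 10 = 461.6900
CL = X̄̄ = 461.6900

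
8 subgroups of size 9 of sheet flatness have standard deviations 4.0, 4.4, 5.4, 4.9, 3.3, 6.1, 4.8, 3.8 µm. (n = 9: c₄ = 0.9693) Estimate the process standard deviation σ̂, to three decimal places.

4.733

s̄ = (4.0 + 4.4 + 5.4 + 4.9 + 3.3 + 6.1 + 4.8 + 3.8) / 8 = 4.5875
σ̂ = s̄ / c₄ = 4.5875 / 0.9693 = 4.7328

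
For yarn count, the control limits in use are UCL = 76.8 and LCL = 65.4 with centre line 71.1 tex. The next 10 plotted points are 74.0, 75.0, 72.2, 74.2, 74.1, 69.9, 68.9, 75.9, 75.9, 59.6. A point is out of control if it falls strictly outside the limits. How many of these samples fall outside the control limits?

1

Compare each point to [65.4, 76.8]: sample 10 = 59.6 < LCL.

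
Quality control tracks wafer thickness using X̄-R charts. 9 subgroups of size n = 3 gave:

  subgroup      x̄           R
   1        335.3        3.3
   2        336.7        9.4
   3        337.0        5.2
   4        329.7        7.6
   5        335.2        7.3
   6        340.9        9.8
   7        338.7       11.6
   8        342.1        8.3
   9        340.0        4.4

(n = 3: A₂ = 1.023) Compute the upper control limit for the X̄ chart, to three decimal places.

X̄̄ = (335.3 + 336.7 + 337.0 + 329.7 + 335.2 + 340.9 + 338.7 + 342.1 + 340.0) / 9 = 3035.6000 / 9 = 337.2889
R̄ = (3.3 + 9.4 + 5.2 + 7.6 + 7.3 + 9.8 + 11.6 + 8.3 + 4.4) / 9 = 66.9000 / 9 = 7.4333
UCL = X̄̄ + A₂·R̄ = 337.2889 + 1.023 × 7.4333 = 344.8932

344.893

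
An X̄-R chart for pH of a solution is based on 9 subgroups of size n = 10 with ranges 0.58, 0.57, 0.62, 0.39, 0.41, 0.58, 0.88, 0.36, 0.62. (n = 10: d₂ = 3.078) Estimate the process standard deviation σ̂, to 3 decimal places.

0.181

R̄ = (0.58 + 0.57 + 0.62 + 0.39 + 0.41 + 0.58 + 0.88 + 0.36 + 0.62) / 9 = 0.5567
σ̂ = R̄ / d₂ = 0.5567 / 3.078 = 0.1809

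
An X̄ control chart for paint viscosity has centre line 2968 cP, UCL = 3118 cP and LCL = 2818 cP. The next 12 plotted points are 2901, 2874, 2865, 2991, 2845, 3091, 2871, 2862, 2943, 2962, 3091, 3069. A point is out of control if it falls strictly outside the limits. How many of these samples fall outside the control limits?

0

All 12 points lie within [2818, 3118].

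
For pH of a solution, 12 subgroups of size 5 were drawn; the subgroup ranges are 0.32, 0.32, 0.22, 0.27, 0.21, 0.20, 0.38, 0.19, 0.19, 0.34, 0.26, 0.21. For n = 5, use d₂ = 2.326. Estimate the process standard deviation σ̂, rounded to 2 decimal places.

R̄ = (0.32 + 0.32 + 0.22 + 0.27 + 0.21 + 0.20 + 0.38 + 0.19 + 0.19 + 0.34 + 0.26 + 0.21) / 12 = 0.2592
σ̂ = R̄ / d₂ = 0.2592 / 2.326 = 0.1114

0.11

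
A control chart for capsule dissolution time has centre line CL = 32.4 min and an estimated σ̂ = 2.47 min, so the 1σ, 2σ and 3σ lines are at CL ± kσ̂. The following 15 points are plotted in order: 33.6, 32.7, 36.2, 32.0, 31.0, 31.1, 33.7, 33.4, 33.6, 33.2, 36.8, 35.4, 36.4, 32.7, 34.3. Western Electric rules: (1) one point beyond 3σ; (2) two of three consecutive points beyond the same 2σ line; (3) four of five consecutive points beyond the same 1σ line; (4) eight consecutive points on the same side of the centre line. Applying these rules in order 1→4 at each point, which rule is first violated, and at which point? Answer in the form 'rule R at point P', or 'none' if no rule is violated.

rule 4 at point 14

Zone of each point (C = within 1σ̂, B = 1σ̂–2σ̂, A = 2σ̂–3σ̂, * = beyond 3σ̂; sign = side of CL): 1:+C, 2:+C, 3:+B, 4:-C, 5:-C, 6:-C, 7:+C, 8:+C, 9:+C, 10:+C, 11:+B, 12:+B, 13:+B, 14:+C, 15:+C
Rule 4 (eight consecutive points on the same side of the centre line) is satisfied at point 14.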